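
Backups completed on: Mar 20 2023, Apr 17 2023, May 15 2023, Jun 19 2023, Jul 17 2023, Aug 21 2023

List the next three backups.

All dates are Mondays, 28, 28, 35, 28, 35 days apart.
Specifically, the 3rd Monday of each month.
3rd Monday of September 2023: Sep 18 2023.
3rd Monday of October 2023: Oct 16 2023.
3rd Monday of November 2023: Nov 20 2023.

Sep 18 2023, Oct 16 2023, Nov 20 2023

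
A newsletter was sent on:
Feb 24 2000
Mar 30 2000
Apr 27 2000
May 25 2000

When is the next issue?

Every date is a Thursday; gaps 35, 28, 28 days.
Each is the last Thursday of its month (at least one falls on the 29th or later, ruling out '4th Thursday').
June 2000 ends with Thursday Jun 29 2000.

Jun 29 2000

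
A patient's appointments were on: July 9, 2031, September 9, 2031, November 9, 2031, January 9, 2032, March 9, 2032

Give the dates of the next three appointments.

Gaps: 62, 61, 61, 60 days — not constant. Every event is on the 9th of the month.
Pattern: the 9th of every 2 months.
May 2032: May 9, 2032.
Next: July 2032 → July 9, 2032.
September 2032: September 9, 2032.

May 9, 2032; July 9, 2032; September 9, 2032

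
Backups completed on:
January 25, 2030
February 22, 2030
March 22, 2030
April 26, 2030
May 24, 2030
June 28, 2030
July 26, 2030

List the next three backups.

August 23, 2030; September 27, 2030; October 25, 2030

All dates are Fridays, 28, 28, 35, 28, 35, 28 days apart.
Specifically, the 4th Friday of each month.
4th Friday of August 2030: August 23, 2030.
4th Friday of September 2030: September 27, 2030.
4th Friday of October 2030: October 25, 2030.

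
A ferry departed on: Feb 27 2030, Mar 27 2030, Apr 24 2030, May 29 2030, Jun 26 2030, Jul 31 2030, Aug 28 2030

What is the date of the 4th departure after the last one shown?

Dec 25 2030

Every date is a Wednesday; gaps 28, 28, 35, 28, 35, 28 days.
Each is the last Wednesday of its month (at least one falls on the 29th or later, ruling out '4th Wednesday').
September 2030 ends with Wednesday Sep 25 2030.
Last Wednesday of October 2030: Oct 30 2030.
Last Wednesday of November 2030: Nov 27 2030.
December 2030 ends with Wednesday Dec 25 2030.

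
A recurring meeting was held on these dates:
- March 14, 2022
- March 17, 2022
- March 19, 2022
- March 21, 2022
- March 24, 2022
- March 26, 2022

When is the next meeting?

Every event lands on a Monday or Thursday or Saturday (gaps cycle 3, 2, 2, 3, 2).
So the schedule is: every Monday, Thursday and Saturday.
Next Monday: March 28, 2022.

March 28, 2022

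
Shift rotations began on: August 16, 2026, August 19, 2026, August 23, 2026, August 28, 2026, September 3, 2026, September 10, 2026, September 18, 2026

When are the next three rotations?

Gaps: 3, 4, 5, 6, 7, 8 days — each gap is 1 larger than the previous one.
Next gap: 9 days. September 18, 2026 + 9 days = September 27, 2026.
Next gap: 10 days. September 27, 2026 + 10 days = October 7, 2026.
Next gap: 11 days. October 7, 2026 + 11 days = October 18, 2026.

September 27, 2026; October 7, 2026; October 18, 2026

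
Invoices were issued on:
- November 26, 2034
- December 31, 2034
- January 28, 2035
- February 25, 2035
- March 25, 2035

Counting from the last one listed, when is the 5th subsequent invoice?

All Sundays; the gaps (35, 28, 28, 28) vary with month length.
This is the last Sunday of each month.
Last Sunday of April 2035: April 29, 2035.
May 2035 ends with Sunday May 27, 2035.
Last Sunday of June 2035: June 24, 2035.
Last Sunday of July 2035: July 29, 2035.
Last Sunday of August 2035: August 26, 2035.

August 26, 2035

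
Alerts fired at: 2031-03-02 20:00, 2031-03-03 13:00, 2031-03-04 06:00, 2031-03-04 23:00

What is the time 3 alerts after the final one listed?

2031-03-07 02:00

The interval is a steady 17 hours (17, 17, 17).
2031-03-04 23:00 + 17 h = 2031-03-05 16:00.
2031-03-05 16:00 + 17 h = 2031-03-06 09:00.
2031-03-06 09:00 + 17 h = 2031-03-07 02:00.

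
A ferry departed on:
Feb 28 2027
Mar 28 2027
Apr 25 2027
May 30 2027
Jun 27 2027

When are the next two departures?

Jul 25 2027, Aug 29 2027

All Sundays; the gaps (28, 28, 35, 28) vary with month length.
This is the last Sunday of each month.
July 2027 ends with Sunday Jul 25 2027.
Last Sunday of August 2027: Aug 29 2027.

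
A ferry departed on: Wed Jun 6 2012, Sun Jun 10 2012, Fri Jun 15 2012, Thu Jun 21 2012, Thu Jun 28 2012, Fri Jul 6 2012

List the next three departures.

The spacing grows by 1 each time: 4, 5, 6, 7, 8 days.
Next gap: 9 days. Fri Jul 6 2012 + 9 days = Sun Jul 15 2012.
Next gap: 10 days. Sun Jul 15 2012 + 10 days = Wed Jul 25 2012.
Next gap: 11 days. Wed Jul 25 2012 + 11 days = Sun Aug 5 2012.

Sun Jul 15 2012, Wed Jul 25 2012, Sun Aug 5 2012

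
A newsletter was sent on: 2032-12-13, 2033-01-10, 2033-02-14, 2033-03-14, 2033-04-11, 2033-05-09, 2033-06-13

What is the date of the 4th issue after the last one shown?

2033-10-10

These are Mondays at 28- or 35-day spacing (28, 35, 28, 28, 28, 35).
The pattern: 2nd Monday of the month.
July 2033 — 2nd Monday is 2033-07-11.
2nd Monday of August 2033: 2033-08-08.
2nd Monday of September 2033: 2033-09-12.
October 2033 — 2nd Monday is 2033-10-10.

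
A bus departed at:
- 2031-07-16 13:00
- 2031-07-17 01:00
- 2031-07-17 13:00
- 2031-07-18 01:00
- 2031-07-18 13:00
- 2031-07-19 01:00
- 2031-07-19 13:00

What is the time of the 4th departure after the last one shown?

Gaps: 12, 12, 12, 12, 12, 12 hours — each event is 12 hours after the previous one.
2031-07-19 13:00 + 12 h = 2031-07-20 01:00.
2031-07-20 01:00 + 12 h = 2031-07-20 13:00.
2031-07-20 13:00 + 12 h = 2031-07-21 01:00.
2031-07-21 01:00 + 12 h = 2031-07-21 13:00.

2031-07-21 13:00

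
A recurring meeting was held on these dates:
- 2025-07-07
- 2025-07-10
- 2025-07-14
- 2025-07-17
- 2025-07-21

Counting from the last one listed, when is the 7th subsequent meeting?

2025-08-14

The gap pattern 3, 4, 3, 4 repeats every 2 events.
These are the Mondays and Thursdays of each week.
The following Thursday is 2025-07-24.
The following Monday is 2025-07-28.
Next Thursday: 2025-07-31.
The following Monday is 2025-08-04.
The following Thursday is 2025-08-07.
The following Monday is 2025-08-11.
Next Thursday: 2025-08-14.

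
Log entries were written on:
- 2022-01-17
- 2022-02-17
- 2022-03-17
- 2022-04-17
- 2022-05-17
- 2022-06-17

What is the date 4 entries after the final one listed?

Each date is the 17th; the gaps (31, 28, 31, 30, 31) track the month lengths.
The rule is the 17th of each month.
Next: July 2022 → 2022-07-17.
August 2022: 2022-08-17.
Next: September 2022 → 2022-09-17.
October 2022: 2022-10-17.

2022-10-17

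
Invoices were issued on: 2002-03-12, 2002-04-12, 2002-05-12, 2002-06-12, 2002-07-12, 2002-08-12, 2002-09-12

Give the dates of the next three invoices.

Gaps: 31, 30, 31, 30, 31, 31 days — not constant. Every event is on the 12th of the month.
Pattern: the 12th of each month.
October 2002: 2002-10-12.
November 2002: 2002-11-12.
Next: December 2002 → 2002-12-12.

2002-10-12, 2002-11-12, 2002-12-12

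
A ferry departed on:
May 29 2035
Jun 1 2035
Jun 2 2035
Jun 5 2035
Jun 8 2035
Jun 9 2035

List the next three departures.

Gaps: 3, 1, 3, 3, 1 days — not constant, but cyclic with period 3.
The events fall on every Tuesday, Friday and Saturday.
Next Tuesday: Jun 12 2035.
The following Friday is Jun 15 2035.
Next Saturday: Jun 16 2035.

Jun 12 2035, Jun 15 2035, Jun 16 2035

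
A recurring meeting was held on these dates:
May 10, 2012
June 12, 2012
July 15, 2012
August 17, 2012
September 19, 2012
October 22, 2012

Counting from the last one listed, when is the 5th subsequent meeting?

The spacing is 33, 33, 33, 33, 33 days — always 33 days.
October 22, 2012 + 33 days = November 24, 2012.
November 24, 2012 + 33 days = December 27, 2012.
December 27, 2012 + 33 days = January 29, 2013.
January 29, 2013 + 33 days = March 3, 2013.
March 3, 2013 + 33 days = April 5, 2013.

April 5, 2013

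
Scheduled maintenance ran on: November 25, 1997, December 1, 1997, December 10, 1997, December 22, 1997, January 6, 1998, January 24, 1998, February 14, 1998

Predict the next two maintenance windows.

March 10, 1998; April 6, 1998

Gaps: 6, 9, 12, 15, 18, 21 days — each gap is 3 larger than the previous one.
Next gap: 24 days. February 14, 1998 + 24 days = March 10, 1998.
Next gap: 27 days. March 10, 1998 + 27 days = April 6, 1998.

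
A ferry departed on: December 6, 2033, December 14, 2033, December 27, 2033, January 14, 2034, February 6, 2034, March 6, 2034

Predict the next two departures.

The spacing grows by 5 each time: 8, 13, 18, 23, 28 days.
Next gap: 33 days. March 6, 2034 + 33 days = April 8, 2034.
Next gap: 38 days. April 8, 2034 + 38 days = May 16, 2034.

April 8, 2034; May 16, 2034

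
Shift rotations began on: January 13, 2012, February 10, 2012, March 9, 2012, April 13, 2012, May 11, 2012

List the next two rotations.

These are Fridays at 28- or 35-day spacing (28, 28, 35, 28).
The pattern: 2nd Friday of the month.
June 2012 — 2nd Friday is June 8, 2012.
July 2012 — 2nd Friday is July 13, 2012.

June 8, 2012; July 13, 2012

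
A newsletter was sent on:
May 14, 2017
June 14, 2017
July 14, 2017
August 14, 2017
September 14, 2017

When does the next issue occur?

The day-of-month is always 14 (31, 30, 31, 31 days between events).
So this recurs on the 14th of each month.
Next: October 2017 → October 14, 2017.

October 14, 2017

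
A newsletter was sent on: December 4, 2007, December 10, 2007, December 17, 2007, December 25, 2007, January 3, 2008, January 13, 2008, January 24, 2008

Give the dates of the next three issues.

February 5, 2008; February 18, 2008; March 3, 2008

Intervals are 6, 7, 8, 9, 10, 11 days — an arithmetic progression with common difference 1.
Next gap: 12 days. January 24, 2008 + 12 days = February 5, 2008.
Next gap: 13 days. February 5, 2008 + 13 days = February 18, 2008.
Next gap: 14 days. February 18, 2008 + 14 days = March 3, 2008.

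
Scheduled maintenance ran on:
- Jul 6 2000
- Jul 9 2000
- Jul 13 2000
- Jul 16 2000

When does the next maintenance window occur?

Jul 20 2000

Every event lands on a Thursday or Sunday (gaps cycle 3, 4, 3).
So the schedule is: every Thursday and Sunday.
The following Thursday is Jul 20 2000.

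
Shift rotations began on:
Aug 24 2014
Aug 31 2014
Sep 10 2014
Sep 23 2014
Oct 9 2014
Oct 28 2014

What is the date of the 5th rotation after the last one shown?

Mar 17 2015

The spacing grows by 3 each time: 7, 10, 13, 16, 19 days.
Next gap: 22 days. Oct 28 2014 + 22 days = Nov 19 2014.
Next gap: 25 days. Nov 19 2014 + 25 days = Dec 14 2014.
Next gap: 28 days. Dec 14 2014 + 28 days = Jan 11 2015.
Next gap: 31 days. Jan 11 2015 + 31 days = Feb 11 2015.
Next gap: 34 days. Feb 11 2015 + 34 days = Mar 17 2015.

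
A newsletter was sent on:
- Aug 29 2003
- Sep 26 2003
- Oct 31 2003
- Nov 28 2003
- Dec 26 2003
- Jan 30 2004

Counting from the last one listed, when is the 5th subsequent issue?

Every date is a Friday; gaps 28, 35, 28, 28, 35 days.
Each is the last Friday of its month (at least one falls on the 29th or later, ruling out '4th Friday').
Last Friday of February 2004: Feb 27 2004.
Last Friday of March 2004: Mar 26 2004.
April 2004 ends with Friday Apr 30 2004.
May 2004 ends with Friday May 28 2004.
Last Friday of June 2004: Jun 25 2004.

Jun 25 2004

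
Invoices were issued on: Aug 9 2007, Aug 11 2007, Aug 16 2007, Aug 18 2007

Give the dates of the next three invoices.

The gap pattern 2, 5, 2 repeats every 2 events.
These are the Thursdays and Saturdays of each week.
The following Thursday is Aug 23 2007.
The following Saturday is Aug 25 2007.
The following Thursday is Aug 30 2007.

Aug 23 2007, Aug 25 2007, Aug 30 2007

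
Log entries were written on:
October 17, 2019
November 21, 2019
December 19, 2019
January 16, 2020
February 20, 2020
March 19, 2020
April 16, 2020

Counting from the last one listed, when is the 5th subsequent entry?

All dates are Thursdays, 35, 28, 28, 35, 28, 28 days apart.
Specifically, the 3rd Thursday of each month.
May 2020 — 3rd Thursday is May 21, 2020.
June 2020 — 3rd Thursday is June 18, 2020.
July 2020 — 3rd Thursday is July 16, 2020.
August 2020 — 3rd Thursday is August 20, 2020.
3rd Thursday of September 2020: September 17, 2020.

September 17, 2020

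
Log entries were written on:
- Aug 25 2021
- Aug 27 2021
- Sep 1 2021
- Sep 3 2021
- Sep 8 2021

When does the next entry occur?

Sep 10 2021

The gap pattern 2, 5, 2, 5 repeats every 2 events.
These are the Wednesdays and Fridays of each week.
The following Friday is Sep 10 2021.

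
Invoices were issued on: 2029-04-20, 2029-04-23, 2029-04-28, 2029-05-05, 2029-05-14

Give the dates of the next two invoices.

2029-05-25, 2029-06-07

Intervals are 3, 5, 7, 9 days — an arithmetic progression with common difference 2.
Next gap: 11 days. 2029-05-14 + 11 days = 2029-05-25.
Next gap: 13 days. 2029-05-25 + 13 days = 2029-06-07.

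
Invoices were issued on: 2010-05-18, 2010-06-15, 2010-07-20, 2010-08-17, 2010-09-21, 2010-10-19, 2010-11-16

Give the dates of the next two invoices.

2010-12-21, 2011-01-18

Gaps: 28, 35, 28, 35, 28, 28 days — a mix of 28 and 35. Every date is a Tuesday.
Each is the 3rd Tuesday of its month.
December 2010 — 3rd Tuesday is 2010-12-21.
January 2011 — 3rd Tuesday is 2011-01-18.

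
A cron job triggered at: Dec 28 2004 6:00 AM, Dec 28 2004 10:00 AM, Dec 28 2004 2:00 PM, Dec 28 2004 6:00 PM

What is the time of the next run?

The interval is a steady 4 hours (4, 4, 4).
Dec 28 2004 6:00 PM + 4 h = Dec 28 2004 10:00 PM.

Dec 28 2004 10:00 PM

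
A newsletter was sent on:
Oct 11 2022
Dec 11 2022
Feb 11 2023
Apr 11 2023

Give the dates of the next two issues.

Each date is the 11th; the gaps (61, 62, 59) track the month lengths.
The rule is the 11th of every 2 months.
Next: June 2023 → Jun 11 2023.
August 2023: Aug 11 2023.

Jun 11 2023, Aug 11 2023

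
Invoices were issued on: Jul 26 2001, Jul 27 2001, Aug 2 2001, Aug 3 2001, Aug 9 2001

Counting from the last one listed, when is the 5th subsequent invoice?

The gap pattern 1, 6, 1, 6 repeats every 2 events.
These are the Thursdays and Fridays of each week.
The following Friday is Aug 10 2001.
Next Thursday: Aug 16 2001.
The following Friday is Aug 17 2001.
The following Thursday is Aug 23 2001.
Next Friday: Aug 24 2001.

Aug 24 2001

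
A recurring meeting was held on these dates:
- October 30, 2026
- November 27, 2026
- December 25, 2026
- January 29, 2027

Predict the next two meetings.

February 26, 2027; March 26, 2027

Every date is a Friday; gaps 28, 28, 35 days.
Each is the last Friday of its month (at least one falls on the 29th or later, ruling out '4th Friday').
February 2027 ends with Friday February 26, 2027.
March 2027 ends with Friday March 26, 2027.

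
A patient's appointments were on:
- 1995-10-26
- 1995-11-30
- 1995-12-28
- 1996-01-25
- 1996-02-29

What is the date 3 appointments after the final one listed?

1996-05-30

Every date is a Thursday; gaps 35, 28, 28, 35 days.
Each is the last Thursday of its month (at least one falls on the 29th or later, ruling out '4th Thursday').
Last Thursday of March 1996: 1996-03-28.
Last Thursday of April 1996: 1996-04-25.
May 1996 ends with Thursday 1996-05-30.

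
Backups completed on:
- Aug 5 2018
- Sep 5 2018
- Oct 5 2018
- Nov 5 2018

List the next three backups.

Dec 5 2018, Jan 5 2019, Feb 5 2019

The day-of-month is always 5 (31, 30, 31 days between events).
So this recurs on the 5th of each month.
December 2018: Dec 5 2018.
January 2019: Jan 5 2019.
Next: February 2019 → Feb 5 2019.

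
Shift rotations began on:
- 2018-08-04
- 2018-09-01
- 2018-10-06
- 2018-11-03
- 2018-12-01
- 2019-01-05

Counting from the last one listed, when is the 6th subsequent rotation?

2019-07-06

These are Saturdays at 28- or 35-day spacing (28, 35, 28, 28, 35).
The pattern: 1st Saturday of the month.
February 2019 — 1st Saturday is 2019-02-02.
March 2019 — 1st Saturday is 2019-03-02.
April 2019 — 1st Saturday is 2019-04-06.
1st Saturday of May 2019: 2019-05-04.
June 2019 — 1st Saturday is 2019-06-01.
July 2019 — 1st Saturday is 2019-07-06.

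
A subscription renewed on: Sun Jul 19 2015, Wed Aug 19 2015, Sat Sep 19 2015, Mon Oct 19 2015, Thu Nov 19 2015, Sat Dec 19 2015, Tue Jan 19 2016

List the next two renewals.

Fri Feb 19 2016, Sat Mar 19 2016

The day-of-month is always 19 (31, 31, 30, 31, 30, 31 days between events).
So this recurs on the 19th of each month.
February 2016: Fri Feb 19 2016.
March 2016: Sat Mar 19 2016.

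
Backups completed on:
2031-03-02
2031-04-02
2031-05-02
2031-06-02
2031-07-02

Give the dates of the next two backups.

2031-08-02, 2031-09-02

Gaps: 31, 30, 31, 30 days — not constant. Every event is on the 2nd of the month.
Pattern: the 2nd of each month.
Next: August 2031 → 2031-08-02.
Next: September 2031 → 2031-09-02.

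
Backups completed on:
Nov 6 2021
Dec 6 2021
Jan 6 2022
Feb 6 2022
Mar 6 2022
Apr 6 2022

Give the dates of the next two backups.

Each date is the 6th; the gaps (30, 31, 31, 28, 31) track the month lengths.
The rule is the 6th of each month.
Next: May 2022 → May 6 2022.
Next: June 2022 → Jun 6 2022.

May 6 2022, Jun 6 2022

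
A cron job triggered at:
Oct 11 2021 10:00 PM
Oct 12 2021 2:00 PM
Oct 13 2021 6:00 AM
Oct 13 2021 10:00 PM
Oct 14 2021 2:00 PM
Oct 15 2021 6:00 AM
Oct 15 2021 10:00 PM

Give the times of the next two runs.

The interval is a steady 16 hours (16, 16, 16, 16, 16, 16).
Oct 15 2021 10:00 PM + 16 h = Oct 16 2021 2:00 PM.
Oct 16 2021 2:00 PM + 16 h = Oct 17 2021 6:00 AM.

Oct 16 2021 2:00 PM, Oct 17 2021 6:00 AM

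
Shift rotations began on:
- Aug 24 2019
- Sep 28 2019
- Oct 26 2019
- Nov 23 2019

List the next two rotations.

Dec 28 2019, Jan 25 2020

Gaps: 35, 28, 28 days — a mix of 28 and 35. Every date is a Saturday.
Each is the 4th Saturday of its month.
December 2019 — 4th Saturday is Dec 28 2019.
4th Saturday of January 2020: Jan 25 2020.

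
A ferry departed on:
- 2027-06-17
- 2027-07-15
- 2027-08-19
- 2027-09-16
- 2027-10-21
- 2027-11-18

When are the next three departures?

Gaps: 28, 35, 28, 35, 28 days — a mix of 28 and 35. Every date is a Thursday.
Each is the 3rd Thursday of its month.
December 2027 — 3rd Thursday is 2027-12-16.
3rd Thursday of January 2028: 2028-01-20.
February 2028 — 3rd Thursday is 2028-02-17.

2027-12-16, 2028-01-20, 2028-02-17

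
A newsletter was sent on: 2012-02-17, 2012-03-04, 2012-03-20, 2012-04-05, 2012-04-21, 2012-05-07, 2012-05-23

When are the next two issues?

2012-06-08, 2012-06-24

Every event comes 16 days after the last (16, 16, 16, 16, 16, 16).
2012-05-23 + 16 days = 2012-06-08.
2012-06-08 + 16 days = 2012-06-24.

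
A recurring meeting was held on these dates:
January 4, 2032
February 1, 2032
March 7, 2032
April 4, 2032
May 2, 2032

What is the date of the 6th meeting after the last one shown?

November 7, 2032

All dates are Sundays, 28, 35, 28, 28 days apart.
Specifically, the 1st Sunday of each month.
1st Sunday of June 2032: June 6, 2032.
July 2032 — 1st Sunday is July 4, 2032.
August 2032 — 1st Sunday is August 1, 2032.
September 2032 — 1st Sunday is September 5, 2032.
1st Sunday of October 2032: October 3, 2032.
1st Sunday of November 2032: November 7, 2032.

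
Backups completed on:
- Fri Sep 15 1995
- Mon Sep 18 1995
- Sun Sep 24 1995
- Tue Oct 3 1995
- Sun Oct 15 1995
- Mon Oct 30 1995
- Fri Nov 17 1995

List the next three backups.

Fri Dec 8 1995, Mon Jan 1 1996, Sun Jan 28 1996

Gaps: 3, 6, 9, 12, 15, 18 days — each gap is 3 larger than the previous one.
Next gap: 21 days. Fri Nov 17 1995 + 21 days = Fri Dec 8 1995.
Next gap: 24 days. Fri Dec 8 1995 + 24 days = Mon Jan 1 1996.
Next gap: 27 days. Mon Jan 1 1996 + 27 days = Sun Jan 28 1996.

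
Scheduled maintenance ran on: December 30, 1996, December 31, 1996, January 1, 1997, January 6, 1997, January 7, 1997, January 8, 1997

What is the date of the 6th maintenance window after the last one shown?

January 22, 1997

The gap pattern 1, 1, 5, 1, 1 repeats every 3 events.
These are the Mondays, Tuesdays and Wednesdays of each week.
The following Monday is January 13, 1997.
Next Tuesday: January 14, 1997.
Next Wednesday: January 15, 1997.
The following Monday is January 20, 1997.
Next Tuesday: January 21, 1997.
The following Wednesday is January 22, 1997.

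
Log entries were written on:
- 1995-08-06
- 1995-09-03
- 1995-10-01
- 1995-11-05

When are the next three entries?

1995-12-03, 1996-01-07, 1996-02-04

These are Sundays at 28- or 35-day spacing (28, 28, 35).
The pattern: 1st Sunday of the month.
1st Sunday of December 1995: 1995-12-03.
1st Sunday of January 1996: 1996-01-07.
February 1996 — 1st Sunday is 1996-02-04.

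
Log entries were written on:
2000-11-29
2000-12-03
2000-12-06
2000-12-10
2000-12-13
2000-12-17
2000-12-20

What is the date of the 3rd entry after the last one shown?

2000-12-31

Gaps: 4, 3, 4, 3, 4, 3 days — not constant, but cyclic with period 2.
The events fall on every Wednesday and Sunday.
Next Sunday: 2000-12-24.
Next Wednesday: 2000-12-27.
The following Sunday is 2000-12-31.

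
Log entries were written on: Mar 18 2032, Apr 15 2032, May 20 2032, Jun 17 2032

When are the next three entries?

These are Thursdays at 28- or 35-day spacing (28, 35, 28).
The pattern: 3rd Thursday of the month.
July 2032 — 3rd Thursday is Jul 15 2032.
3rd Thursday of August 2032: Aug 19 2032.
3rd Thursday of September 2032: Sep 16 2032.

Jul 15 2032, Aug 19 2032, Sep 16 2032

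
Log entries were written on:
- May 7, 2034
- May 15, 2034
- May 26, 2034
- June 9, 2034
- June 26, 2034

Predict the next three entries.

July 16, 2034; August 8, 2034; September 3, 2034

Intervals are 8, 11, 14, 17 days — an arithmetic progression with common difference 3.
Next gap: 20 days. June 26, 2034 + 20 days = July 16, 2034.
Next gap: 23 days. July 16, 2034 + 23 days = August 8, 2034.
Next gap: 26 days. August 8, 2034 + 26 days = September 3, 2034.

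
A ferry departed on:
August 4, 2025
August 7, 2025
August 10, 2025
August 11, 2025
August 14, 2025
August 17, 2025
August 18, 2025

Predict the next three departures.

Gaps: 3, 3, 1, 3, 3, 1 days — not constant, but cyclic with period 3.
The events fall on every Monday, Thursday and Sunday.
The following Thursday is August 21, 2025.
The following Sunday is August 24, 2025.
The following Monday is August 25, 2025.

August 21, 2025; August 24, 2025; August 25, 2025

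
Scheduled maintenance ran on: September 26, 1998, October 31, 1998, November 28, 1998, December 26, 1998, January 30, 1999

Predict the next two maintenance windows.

All Saturdays; the gaps (35, 28, 28, 35) vary with month length.
This is the last Saturday of each month.
February 1999 ends with Saturday February 27, 1999.
Last Saturday of March 1999: March 27, 1999.

February 27, 1999; March 27, 1999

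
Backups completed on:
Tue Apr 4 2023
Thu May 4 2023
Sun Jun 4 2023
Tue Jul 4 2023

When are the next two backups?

Fri Aug 4 2023, Mon Sep 4 2023

Each date is the 4th; the gaps (30, 31, 30) track the month lengths.
The rule is the 4th of each month.
Next: August 2023 → Fri Aug 4 2023.
Next: September 2023 → Mon Sep 4 2023.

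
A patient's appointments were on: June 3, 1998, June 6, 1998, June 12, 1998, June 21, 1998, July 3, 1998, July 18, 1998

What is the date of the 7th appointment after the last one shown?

The spacing grows by 3 each time: 3, 6, 9, 12, 15 days.
Next gap: 18 days. July 18, 1998 + 18 days = August 5, 1998.
Next gap: 21 days. August 5, 1998 + 21 days = August 26, 1998.
Next gap: 24 days. August 26, 1998 + 24 days = September 19, 1998.
Next gap: 27 days. September 19, 1998 + 27 days = October 16, 1998.
Next gap: 30 days. October 16, 1998 + 30 days = November 15, 1998.
Next gap: 33 days. November 15, 1998 + 33 days = December 18, 1998.
Next gap: 36 days. December 18, 1998 + 36 days = January 23, 1999.

January 23, 1999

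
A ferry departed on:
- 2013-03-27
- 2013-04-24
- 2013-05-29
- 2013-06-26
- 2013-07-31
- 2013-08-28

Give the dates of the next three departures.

2013-09-25, 2013-10-30, 2013-11-27

These are Wednesdays with 28, 35, 28, 35, 28-day gaps.
Each is the final Wednesday of its month — 2013-05-29 is past the 28th, so '4th Wednesday' doesn't fit.
Last Wednesday of September 2013: 2013-09-25.
Last Wednesday of October 2013: 2013-10-30.
Last Wednesday of November 2013: 2013-11-27.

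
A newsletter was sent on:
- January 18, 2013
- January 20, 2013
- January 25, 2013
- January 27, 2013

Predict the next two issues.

Every event lands on a Friday or Sunday (gaps cycle 2, 5, 2).
So the schedule is: every Friday and Sunday.
The following Friday is February 1, 2013.
The following Sunday is February 3, 2013.

February 1, 2013; February 3, 2013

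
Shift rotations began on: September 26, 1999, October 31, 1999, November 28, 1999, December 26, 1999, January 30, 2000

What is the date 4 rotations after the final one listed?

Every date is a Sunday; gaps 35, 28, 28, 35 days.
Each is the last Sunday of its month (at least one falls on the 29th or later, ruling out '4th Sunday').
February 2000 ends with Sunday February 27, 2000.
March 2000 ends with Sunday March 26, 2000.
April 2000 ends with Sunday April 30, 2000.
Last Sunday of May 2000: May 28, 2000.

May 28, 2000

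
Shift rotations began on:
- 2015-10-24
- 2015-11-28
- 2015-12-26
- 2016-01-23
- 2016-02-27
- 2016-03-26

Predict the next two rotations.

2016-04-23, 2016-05-28

These are Saturdays at 28- or 35-day spacing (35, 28, 28, 35, 28).
The pattern: 4th Saturday of the month.
April 2016 — 4th Saturday is 2016-04-23.
4th Saturday of May 2016: 2016-05-28.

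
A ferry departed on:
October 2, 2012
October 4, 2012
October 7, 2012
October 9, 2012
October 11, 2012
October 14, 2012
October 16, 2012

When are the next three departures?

October 18, 2012; October 21, 2012; October 23, 2012

Gaps: 2, 3, 2, 2, 3, 2 days — not constant, but cyclic with period 3.
The events fall on every Tuesday, Thursday and Sunday.
The following Thursday is October 18, 2012.
The following Sunday is October 21, 2012.
Next Tuesday: October 23, 2012.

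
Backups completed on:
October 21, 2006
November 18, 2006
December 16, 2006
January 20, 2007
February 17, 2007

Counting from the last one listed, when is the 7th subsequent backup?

These are Saturdays at 28- or 35-day spacing (28, 28, 35, 28).
The pattern: 3rd Saturday of the month.
3rd Saturday of March 2007: March 17, 2007.
April 2007 — 3rd Saturday is April 21, 2007.
3rd Saturday of May 2007: May 19, 2007.
June 2007 — 3rd Saturday is June 16, 2007.
July 2007 — 3rd Saturday is July 21, 2007.
3rd Saturday of August 2007: August 18, 2007.
3rd Saturday of September 2007: September 15, 2007.

September 15, 2007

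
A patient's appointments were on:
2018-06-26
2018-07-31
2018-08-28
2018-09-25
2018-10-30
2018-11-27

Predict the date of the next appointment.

2018-12-25

All Tuesdays; the gaps (35, 28, 28, 35, 28) vary with month length.
This is the last Tuesday of each month.
Last Tuesday of December 2018: 2018-12-25.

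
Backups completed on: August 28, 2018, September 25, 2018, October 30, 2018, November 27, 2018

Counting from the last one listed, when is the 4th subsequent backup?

March 26, 2019

Every date is a Tuesday; gaps 28, 35, 28 days.
Each is the last Tuesday of its month (at least one falls on the 29th or later, ruling out '4th Tuesday').
Last Tuesday of December 2018: December 25, 2018.
January 2019 ends with Tuesday January 29, 2019.
February 2019 ends with Tuesday February 26, 2019.
March 2019 ends with Tuesday March 26, 2019.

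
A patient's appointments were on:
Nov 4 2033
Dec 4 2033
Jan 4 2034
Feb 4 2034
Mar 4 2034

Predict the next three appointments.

Apr 4 2034, May 4 2034, Jun 4 2034

Each date is the 4th; the gaps (30, 31, 31, 28) track the month lengths.
The rule is the 4th of each month.
April 2034: Apr 4 2034.
May 2034: May 4 2034.
Next: June 2034 → Jun 4 2034.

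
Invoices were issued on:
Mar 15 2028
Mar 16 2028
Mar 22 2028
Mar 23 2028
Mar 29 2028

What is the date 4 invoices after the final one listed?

Apr 12 2028

Every event lands on a Wednesday or Thursday (gaps cycle 1, 6, 1, 6).
So the schedule is: every Wednesday and Thursday.
Next Thursday: Mar 30 2028.
The following Wednesday is Apr 5 2028.
The following Thursday is Apr 6 2028.
Next Wednesday: Apr 12 2028.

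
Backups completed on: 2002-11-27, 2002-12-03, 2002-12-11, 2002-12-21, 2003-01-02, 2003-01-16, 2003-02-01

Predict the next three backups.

2003-02-19, 2003-03-11, 2003-04-02

The spacing grows by 2 each time: 6, 8, 10, 12, 14, 16 days.
Next gap: 18 days. 2003-02-01 + 18 days = 2003-02-19.
Next gap: 20 days. 2003-02-19 + 20 days = 2003-03-11.
Next gap: 22 days. 2003-03-11 + 22 days = 2003-04-02.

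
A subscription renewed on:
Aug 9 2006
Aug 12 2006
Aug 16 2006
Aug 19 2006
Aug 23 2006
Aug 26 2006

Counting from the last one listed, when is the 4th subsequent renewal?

Every event lands on a Wednesday or Saturday (gaps cycle 3, 4, 3, 4, 3).
So the schedule is: every Wednesday and Saturday.
Next Wednesday: Aug 30 2006.
Next Saturday: Sep 2 2006.
The following Wednesday is Sep 6 2006.
Next Saturday: Sep 9 2006.

Sep 9 2006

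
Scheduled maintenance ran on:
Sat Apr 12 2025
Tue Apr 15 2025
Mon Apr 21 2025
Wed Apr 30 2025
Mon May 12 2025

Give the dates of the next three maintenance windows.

Tue May 27 2025, Sat Jun 14 2025, Sat Jul 5 2025

Intervals are 3, 6, 9, 12 days — an arithmetic progression with common difference 3.
Next gap: 15 days. Mon May 12 2025 + 15 days = Tue May 27 2025.
Next gap: 18 days. Tue May 27 2025 + 18 days = Sat Jun 14 2025.
Next gap: 21 days. Sat Jun 14 2025 + 21 days = Sat Jul 5 2025.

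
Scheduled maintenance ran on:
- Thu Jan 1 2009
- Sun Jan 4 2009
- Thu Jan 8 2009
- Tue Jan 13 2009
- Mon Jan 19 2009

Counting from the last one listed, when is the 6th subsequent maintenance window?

Intervals are 3, 4, 5, 6 days — an arithmetic progression with common difference 1.
Next gap: 7 days. Mon Jan 19 2009 + 7 days = Mon Jan 26 2009.
Next gap: 8 days. Mon Jan 26 2009 + 8 days = Tue Feb 3 2009.
Next gap: 9 days. Tue Feb 3 2009 + 9 days = Thu Feb 12 2009.
Next gap: 10 days. Thu Feb 12 2009 + 10 days = Sun Feb 22 2009.
Next gap: 11 days. Sun Feb 22 2009 + 11 days = Thu Mar 5 2009.
Next gap: 12 days. Thu Mar 5 2009 + 12 days = Tue Mar 17 2009.

Tue Mar 17 2009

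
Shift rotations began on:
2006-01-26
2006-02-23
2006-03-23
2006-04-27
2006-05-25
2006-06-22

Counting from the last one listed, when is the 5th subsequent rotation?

Gaps: 28, 28, 35, 28, 28 days — a mix of 28 and 35. Every date is a Thursday.
Each is the 4th Thursday of its month.
4th Thursday of July 2006: 2006-07-27.
4th Thursday of August 2006: 2006-08-24.
September 2006 — 4th Thursday is 2006-09-28.
October 2006 — 4th Thursday is 2006-10-26.
4th Thursday of November 2006: 2006-11-23.

2006-11-23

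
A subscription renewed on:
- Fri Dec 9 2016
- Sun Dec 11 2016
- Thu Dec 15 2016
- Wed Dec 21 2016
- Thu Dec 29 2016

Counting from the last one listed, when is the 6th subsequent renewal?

Intervals are 2, 4, 6, 8 days — an arithmetic progression with common difference 2.
Next gap: 10 days. Thu Dec 29 2016 + 10 days = Sun Jan 8 2017.
Next gap: 12 days. Sun Jan 8 2017 + 12 days = Fri Jan 20 2017.
Next gap: 14 days. Fri Jan 20 2017 + 14 days = Fri Feb 3 2017.
Next gap: 16 days. Fri Feb 3 2017 + 16 days = Sun Feb 19 2017.
Next gap: 18 days. Sun Feb 19 2017 + 18 days = Thu Mar 9 2017.
Next gap: 20 days. Thu Mar 9 2017 + 20 days = Wed Mar 29 2017.

Wed Mar 29 2017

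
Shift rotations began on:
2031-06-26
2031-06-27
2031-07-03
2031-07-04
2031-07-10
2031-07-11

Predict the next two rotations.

2031-07-17, 2031-07-18

Gaps: 1, 6, 1, 6, 1 days — not constant, but cyclic with period 2.
The events fall on every Thursday and Friday.
The following Thursday is 2031-07-17.
Next Friday: 2031-07-18.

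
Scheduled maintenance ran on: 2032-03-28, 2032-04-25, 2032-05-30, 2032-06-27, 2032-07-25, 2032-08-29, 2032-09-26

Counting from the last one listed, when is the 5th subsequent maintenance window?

2033-02-27

All Sundays; the gaps (28, 35, 28, 28, 35, 28) vary with month length.
This is the last Sunday of each month.
Last Sunday of October 2032: 2032-10-31.
Last Sunday of November 2032: 2032-11-28.
December 2032 ends with Sunday 2032-12-26.
January 2033 ends with Sunday 2033-01-30.
February 2033 ends with Sunday 2033-02-27.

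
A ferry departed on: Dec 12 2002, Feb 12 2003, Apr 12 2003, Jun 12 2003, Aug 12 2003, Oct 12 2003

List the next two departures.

Dec 12 2003, Feb 12 2004

Each date is the 12th; the gaps (62, 59, 61, 61, 61) track the month lengths.
The rule is the 12th of every 2 months.
December 2003: Dec 12 2003.
Next: February 2004 → Feb 12 2004.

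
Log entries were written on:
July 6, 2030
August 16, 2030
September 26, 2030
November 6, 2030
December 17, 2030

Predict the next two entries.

The spacing is 41, 41, 41, 41 days — always 41 days.
December 17, 2030 + 41 days = January 27, 2031.
January 27, 2031 + 41 days = March 9, 2031.

January 27, 2031; March 9, 2031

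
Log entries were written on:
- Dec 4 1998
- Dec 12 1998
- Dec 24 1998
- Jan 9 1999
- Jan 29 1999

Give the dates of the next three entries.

Feb 22 1999, Mar 22 1999, Apr 23 1999

Gaps: 8, 12, 16, 20 days — each gap is 4 larger than the previous one.
Next gap: 24 days. Jan 29 1999 + 24 days = Feb 22 1999.
Next gap: 28 days. Feb 22 1999 + 28 days = Mar 22 1999.
Next gap: 32 days. Mar 22 1999 + 32 days = Apr 23 1999.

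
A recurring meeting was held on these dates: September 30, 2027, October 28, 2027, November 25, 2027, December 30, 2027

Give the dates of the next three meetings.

Every date is a Thursday; gaps 28, 28, 35 days.
Each is the last Thursday of its month (at least one falls on the 29th or later, ruling out '4th Thursday').
January 2028 ends with Thursday January 27, 2028.
February 2028 ends with Thursday February 24, 2028.
March 2028 ends with Thursday March 30, 2028.

January 27, 2028; February 24, 2028; March 30, 2028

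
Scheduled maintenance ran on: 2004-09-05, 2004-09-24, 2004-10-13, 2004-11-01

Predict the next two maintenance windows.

2004-11-20, 2004-12-09

The spacing is 19, 19, 19 days — always 19 days.
2004-11-01 + 19 days = 2004-11-20.
2004-11-20 + 19 days = 2004-12-09.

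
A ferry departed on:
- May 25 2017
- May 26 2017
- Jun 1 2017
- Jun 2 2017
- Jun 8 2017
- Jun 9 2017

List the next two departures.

Jun 15 2017, Jun 16 2017

Every event lands on a Thursday or Friday (gaps cycle 1, 6, 1, 6, 1).
So the schedule is: every Thursday and Friday.
Next Thursday: Jun 15 2017.
Next Friday: Jun 16 2017.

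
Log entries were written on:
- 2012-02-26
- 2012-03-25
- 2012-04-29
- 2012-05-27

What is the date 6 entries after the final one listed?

2012-11-25

All Sundays; the gaps (28, 35, 28) vary with month length.
This is the last Sunday of each month.
June 2012 ends with Sunday 2012-06-24.
July 2012 ends with Sunday 2012-07-29.
Last Sunday of August 2012: 2012-08-26.
September 2012 ends with Sunday 2012-09-30.
Last Sunday of October 2012: 2012-10-28.
Last Sunday of November 2012: 2012-11-25.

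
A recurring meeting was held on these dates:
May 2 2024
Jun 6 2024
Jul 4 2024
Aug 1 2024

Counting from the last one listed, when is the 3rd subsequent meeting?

Nov 7 2024

These are Thursdays at 28- or 35-day spacing (35, 28, 28).
The pattern: 1st Thursday of the month.
September 2024 — 1st Thursday is Sep 5 2024.
1st Thursday of October 2024: Oct 3 2024.
1st Thursday of November 2024: Nov 7 2024.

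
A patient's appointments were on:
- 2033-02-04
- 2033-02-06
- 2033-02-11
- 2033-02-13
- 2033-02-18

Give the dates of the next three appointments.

The gap pattern 2, 5, 2, 5 repeats every 2 events.
These are the Fridays and Sundays of each week.
The following Sunday is 2033-02-20.
Next Friday: 2033-02-25.
The following Sunday is 2033-02-27.

2033-02-20, 2033-02-25, 2033-02-27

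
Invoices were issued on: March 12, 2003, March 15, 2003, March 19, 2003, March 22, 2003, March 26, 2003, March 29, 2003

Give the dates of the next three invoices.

Gaps: 3, 4, 3, 4, 3 days — not constant, but cyclic with period 2.
The events fall on every Wednesday and Saturday.
Next Wednesday: April 2, 2003.
Next Saturday: April 5, 2003.
The following Wednesday is April 9, 2003.

April 2, 2003; April 5, 2003; April 9, 2003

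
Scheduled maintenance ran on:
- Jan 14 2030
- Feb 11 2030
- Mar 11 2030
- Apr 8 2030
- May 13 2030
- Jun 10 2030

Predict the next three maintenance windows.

Jul 8 2030, Aug 12 2030, Sep 9 2030

All dates are Mondays, 28, 28, 28, 35, 28 days apart.
Specifically, the 2nd Monday of each month.
2nd Monday of July 2030: Jul 8 2030.
2nd Monday of August 2030: Aug 12 2030.
2nd Monday of September 2030: Sep 9 2030.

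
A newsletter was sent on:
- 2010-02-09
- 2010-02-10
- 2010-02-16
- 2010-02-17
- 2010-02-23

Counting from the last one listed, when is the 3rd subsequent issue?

Every event lands on a Tuesday or Wednesday (gaps cycle 1, 6, 1, 6).
So the schedule is: every Tuesday and Wednesday.
The following Wednesday is 2010-02-24.
The following Tuesday is 2010-03-02.
The following Wednesday is 2010-03-03.

2010-03-03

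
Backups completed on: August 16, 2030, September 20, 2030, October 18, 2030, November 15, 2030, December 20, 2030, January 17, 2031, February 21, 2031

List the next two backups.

March 21, 2031; April 18, 2031

All dates are Fridays, 35, 28, 28, 35, 28, 35 days apart.
Specifically, the 3rd Friday of each month.
March 2031 — 3rd Friday is March 21, 2031.
April 2031 — 3rd Friday is April 18, 2031.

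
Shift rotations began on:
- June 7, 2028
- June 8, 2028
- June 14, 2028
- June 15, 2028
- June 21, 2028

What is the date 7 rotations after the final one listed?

July 13, 2028

Every event lands on a Wednesday or Thursday (gaps cycle 1, 6, 1, 6).
So the schedule is: every Wednesday and Thursday.
Next Thursday: June 22, 2028.
Next Wednesday: June 28, 2028.
The following Thursday is June 29, 2028.
The following Wednesday is July 5, 2028.
Next Thursday: July 6, 2028.
Next Wednesday: July 12, 2028.
Next Thursday: July 13, 2028.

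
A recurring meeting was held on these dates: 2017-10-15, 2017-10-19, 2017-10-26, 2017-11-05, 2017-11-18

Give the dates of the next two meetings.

2017-12-04, 2017-12-23

Gaps: 4, 7, 10, 13 days — each gap is 3 larger than the previous one.
Next gap: 16 days. 2017-11-18 + 16 days = 2017-12-04.
Next gap: 19 days. 2017-12-04 + 19 days = 2017-12-23.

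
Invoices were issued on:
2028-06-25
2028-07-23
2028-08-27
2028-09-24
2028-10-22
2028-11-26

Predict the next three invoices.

All dates are Sundays, 28, 35, 28, 28, 35 days apart.
Specifically, the 4th Sunday of each month.
4th Sunday of December 2028: 2028-12-24.
4th Sunday of January 2029: 2029-01-28.
February 2029 — 4th Sunday is 2029-02-25.

2028-12-24, 2029-01-28, 2029-02-25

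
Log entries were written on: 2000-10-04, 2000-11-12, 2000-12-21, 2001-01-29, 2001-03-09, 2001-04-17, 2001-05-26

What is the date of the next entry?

Gaps between consecutive events: 39, 39, 39, 39, 39, 39 days — a constant 39-day interval.
2001-05-26 + 39 days = 2001-07-04.

2001-07-04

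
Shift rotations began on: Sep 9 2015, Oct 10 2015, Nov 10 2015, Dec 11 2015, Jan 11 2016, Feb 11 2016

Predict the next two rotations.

Mar 13 2016, Apr 13 2016

Every event comes 31 days after the last (31, 31, 31, 31, 31).
Feb 11 2016 + 31 days = Mar 13 2016.
Mar 13 2016 + 31 days = Apr 13 2016.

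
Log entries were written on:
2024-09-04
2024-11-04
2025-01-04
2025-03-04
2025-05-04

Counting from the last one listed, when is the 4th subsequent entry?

The day-of-month is always 4 (61, 61, 59, 61 days between events).
So this recurs on the 4th of every 2 months.
Next: July 2025 → 2025-07-04.
September 2025: 2025-09-04.
Next: November 2025 → 2025-11-04.
Next: January 2026 → 2026-01-04.

2026-01-04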